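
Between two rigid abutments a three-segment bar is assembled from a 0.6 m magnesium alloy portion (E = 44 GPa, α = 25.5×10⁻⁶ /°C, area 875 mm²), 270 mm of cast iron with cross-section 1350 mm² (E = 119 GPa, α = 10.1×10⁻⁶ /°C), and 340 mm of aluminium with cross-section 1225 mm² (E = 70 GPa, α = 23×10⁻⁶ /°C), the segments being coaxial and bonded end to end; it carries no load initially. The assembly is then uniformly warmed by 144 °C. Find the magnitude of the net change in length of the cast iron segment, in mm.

With the walls removed the bar would change length by δ_free = Σ αᵢΔT Lᵢ = 25.5×10⁻⁶×144×600 + 10.1×10⁻⁶×144×270 + 23×10⁻⁶×144×340 = 3.722 mm.
Since the ends are fixed, an axial force P builds up, equal in every segment, with P · Σ Lᵢ/(AᵢEᵢ) = δ_free.
The series flexibility is Σ Lᵢ/(AᵢEᵢ) = 600/(875×44×10³) + 270/(1350×119×10³) + 340/(1225×70×10³) = 2.123×10⁻⁵ mm/N.
Hence P = δ_free / Σ(L/AE) = 3.722/2.123×10⁻⁵ = 175.3 kN (compressive).
For the cast iron segment, free thermal change = 10.1×10⁻⁶×144×270 = 0.3927 mm and elastic change from P = 175300×270/(1350×119×10³) = 0.2946 mm; these oppose, so the net change is 0.098 mm (segment lengthens).

|ΔL| ≈ 0.098 mm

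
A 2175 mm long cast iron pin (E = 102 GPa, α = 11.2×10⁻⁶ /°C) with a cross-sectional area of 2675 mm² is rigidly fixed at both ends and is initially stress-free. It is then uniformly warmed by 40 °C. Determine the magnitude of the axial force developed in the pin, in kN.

P ≈ 122 kN (compressive)

Full restraint means ε = 0, so the stress is σ = EαΔT = 102×10³ × 11.2×10⁻⁶ × 40 = 45.7 MPa.
P = AEαΔT = 2675 × 102×10³ × 11.2×10⁻⁶ × 40 = 122.2 kN (compressive).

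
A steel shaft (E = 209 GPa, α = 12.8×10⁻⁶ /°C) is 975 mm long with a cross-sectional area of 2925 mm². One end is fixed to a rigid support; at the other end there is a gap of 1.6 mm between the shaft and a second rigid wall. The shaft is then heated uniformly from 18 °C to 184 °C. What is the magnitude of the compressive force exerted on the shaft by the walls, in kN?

Unrestrained expansion: δ_free = αΔT L = 12.8×10⁻⁶ × 166 × 975 = 2.072 mm.
The gap closes (δ_free > 1.6 mm) and the wall then resists a further 2.072 − 1.6 = 0.4717 mm of expansion.
That suppressed elongation corresponds to σ = E·Δ/L = 209×10³ × 0.4717/975 = 101.1 MPa.
P = σA = 101.1 × 2925 = 295.7 kN.

P ≈ 296 kN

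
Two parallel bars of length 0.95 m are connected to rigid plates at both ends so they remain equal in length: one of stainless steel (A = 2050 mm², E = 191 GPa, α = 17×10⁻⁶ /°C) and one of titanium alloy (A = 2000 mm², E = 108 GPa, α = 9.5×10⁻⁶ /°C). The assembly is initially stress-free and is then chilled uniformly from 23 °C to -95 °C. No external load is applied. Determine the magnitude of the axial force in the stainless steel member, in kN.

Both members must finish at the same length. With the larger α, the stainless steel tends to over-contract; the plates restrain it, putting the stainless steel in tension and the titanium alloy in compression. With no external load the two internal forces are equal and opposite, magnitude P.
Setting the final lengths equal and cancelling L: (α₁ − α₂)ΔT = P/(A₁E₁) + P/(A₂E₂).
|α₁ − α₂|·ΔT = 7.5×10⁻⁶ × 118 = 0.000885.
1/(A₁E₁) + 1/(A₂E₂) = 1/(2050×191×10³) + 1/(2000×108×10³) = 7.184×10⁻⁹ N⁻¹.
So P = 0.000885 / 7.184×10⁻⁹ = 123.2 kN.

P ≈ 123 kN (tensile in the stainless steel)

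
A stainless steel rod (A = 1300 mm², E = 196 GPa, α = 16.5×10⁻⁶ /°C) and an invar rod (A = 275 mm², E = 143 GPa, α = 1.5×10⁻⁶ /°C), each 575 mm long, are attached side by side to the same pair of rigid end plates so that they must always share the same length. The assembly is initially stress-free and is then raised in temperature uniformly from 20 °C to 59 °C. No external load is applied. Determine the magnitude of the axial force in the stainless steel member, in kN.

The stainless steel has the larger α, so on heating it would change length more than the invar if both were free. The rigid plates force a common final length, so the stainless steel is put into compression and the invar into tension, with equal and opposite forces P (no external load).
Equating the net (thermal + elastic) strains gives |α₁ − α₂|·ΔT = P·[1/(A₁E₁) + 1/(A₂E₂)].
|α₁ − α₂|·ΔT = 15×10⁻⁶ × 39 = 0.000585.
1/(A₁E₁) + 1/(A₂E₂) = 1/(1300×196×10³) + 1/(275×143×10³) = 2.935×10⁻⁸ N⁻¹.
P = 0.000585 / 2.935×10⁻⁸ = 19930 N = 19.93 kN.

P ≈ 19.9 kN (compressive in the stainless steel)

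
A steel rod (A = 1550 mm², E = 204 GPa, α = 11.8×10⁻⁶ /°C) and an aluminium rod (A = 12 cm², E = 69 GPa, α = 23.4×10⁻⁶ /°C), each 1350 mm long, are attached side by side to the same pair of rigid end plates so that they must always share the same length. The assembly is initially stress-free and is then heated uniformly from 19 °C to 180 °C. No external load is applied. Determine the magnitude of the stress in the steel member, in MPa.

σ ≈ 79.1 MPa (tensile)

The aluminium has the larger α, so on heating it would change length more than the steel if both were free. The rigid plates force a common final length, so the aluminium is put into compression and the steel into tension, with equal and opposite forces P (no external load).
Equating the net (thermal + elastic) strains gives |α₁ − α₂|·ΔT = P·[1/(A₁E₁) + 1/(A₂E₂)].
|α₁ − α₂|·ΔT = 11.6×10⁻⁶ × 161 = 0.001868.
1/(A₁E₁) + 1/(A₂E₂) = 1/(1550×204×10³) + 1/(1200×69×10³) = 1.524×10⁻⁸ N⁻¹.
So P = 0.001868 / 1.524×10⁻⁸ = 122.5 kN.
σ_{steel} = P/A₁ = 122500/1550 = 79.06 MPa, tensile.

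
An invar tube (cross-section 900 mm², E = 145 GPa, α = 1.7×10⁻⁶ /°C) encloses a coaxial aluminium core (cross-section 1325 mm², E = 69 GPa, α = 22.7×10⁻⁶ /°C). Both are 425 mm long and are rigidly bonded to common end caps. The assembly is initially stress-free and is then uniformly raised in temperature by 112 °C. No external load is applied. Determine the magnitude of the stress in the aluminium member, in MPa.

Both members must finish at the same length. With the larger α, the aluminium tends to over-expand; the plates restrain it, putting the aluminium in compression and the invar in tension. With no external load the two internal forces are equal and opposite, magnitude P.
Equating the net (thermal + elastic) strains gives |α₁ − α₂|·ΔT = P·[1/(A₁E₁) + 1/(A₂E₂)].
|α₁ − α₂|·ΔT = 21×10⁻⁶ × 112 = 0.002352.
1/(A₁E₁) + 1/(A₂E₂) = 1/(900×145×10³) + 1/(1325×69×10³) = 1.86×10⁻⁸ N⁻¹.
P = 0.002352 / 1.86×10⁻⁸ = 126400 N = 126.4 kN.
σ_{aluminium} = P/A₂ = 126400/1325 = 95.43 MPa, compressive.

σ ≈ 95.4 MPa (compressive)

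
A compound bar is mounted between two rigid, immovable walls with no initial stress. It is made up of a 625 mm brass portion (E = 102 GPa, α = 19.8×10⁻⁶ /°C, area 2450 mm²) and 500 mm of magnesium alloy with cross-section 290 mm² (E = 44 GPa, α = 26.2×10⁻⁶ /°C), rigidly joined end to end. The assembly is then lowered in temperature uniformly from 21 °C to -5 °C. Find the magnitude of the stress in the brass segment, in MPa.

If the supports were absent, the total length change would be Σ αᵢΔT Lᵢ = 19.8×10⁻⁶×26×625 + 26.2×10⁻⁶×26×500 = 0.6623 mm.
The walls prevent any net length change, so an axial force P (same in every segment) develops. Compatibility: P · Σ Lᵢ/(AᵢEᵢ) = δ_free.
Σ Lᵢ/(AᵢEᵢ) = 625/(2450×102×10³) + 500/(290×44×10³) = 4.169×10⁻⁵ mm/N.
P = 0.6623 / 4.169×10⁻⁵ = 15890 N = 15.89 kN, tensile.
σ_{brass} = P / A = 15890 / 2450 = 6.485 MPa.

σ ≈ 6.49 MPa (tensile)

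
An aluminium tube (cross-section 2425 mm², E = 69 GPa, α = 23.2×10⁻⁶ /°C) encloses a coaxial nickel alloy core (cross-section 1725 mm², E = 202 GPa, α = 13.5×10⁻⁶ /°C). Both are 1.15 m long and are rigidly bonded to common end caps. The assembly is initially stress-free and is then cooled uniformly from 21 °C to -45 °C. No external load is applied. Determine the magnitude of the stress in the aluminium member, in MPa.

σ ≈ 29.8 MPa (tensile)

Equilibrium of a rigid end plate with no external load gives equal and opposite internal forces ±P in the two members. Since α_{aluminium} > α_{nickel alloy}, cooling drives the aluminium into tension and the nickel alloy into compression.
Setting the final lengths equal and cancelling L: (α₁ − α₂)ΔT = P/(A₁E₁) + P/(A₂E₂).
|α₁ − α₂|·ΔT = 9.7×10⁻⁶ × 66 = 0.0006402.
1/(A₁E₁) + 1/(A₂E₂) = 1/(2425×69×10³) + 1/(1725×202×10³) = 8.846×10⁻⁹ N⁻¹.
P = 0.0006402 / 8.846×10⁻⁹ = 72370 N = 72.37 kN.
σ_{aluminium} = P/A₁ = 72370/2425 = 29.84 MPa, tensile.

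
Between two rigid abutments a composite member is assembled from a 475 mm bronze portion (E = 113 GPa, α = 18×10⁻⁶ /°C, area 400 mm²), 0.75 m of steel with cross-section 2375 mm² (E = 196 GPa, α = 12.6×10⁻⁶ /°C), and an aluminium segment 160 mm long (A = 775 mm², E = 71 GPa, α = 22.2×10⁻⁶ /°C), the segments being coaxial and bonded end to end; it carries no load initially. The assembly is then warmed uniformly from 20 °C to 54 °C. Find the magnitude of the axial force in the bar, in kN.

With the walls removed the bar would change length by δ_free = Σ αᵢΔT Lᵢ = 18×10⁻⁶×34×475 + 12.6×10⁻⁶×34×750 + 22.2×10⁻⁶×34×160 = 0.7328 mm.
The rigid supports impose zero overall length change; the single axial force P common to all segments must satisfy P Σ Lᵢ/(AᵢEᵢ) = δ_free.
Σ Lᵢ/(AᵢEᵢ) = 475/(400×113×10³) + 750/(2375×196×10³) + 160/(775×71×10³) = 1.503×10⁻⁵ mm/N.
So P = 0.7328 / 1.503×10⁻⁵ = 48.76 kN, compressive.

P ≈ 48.8 kN (compressive)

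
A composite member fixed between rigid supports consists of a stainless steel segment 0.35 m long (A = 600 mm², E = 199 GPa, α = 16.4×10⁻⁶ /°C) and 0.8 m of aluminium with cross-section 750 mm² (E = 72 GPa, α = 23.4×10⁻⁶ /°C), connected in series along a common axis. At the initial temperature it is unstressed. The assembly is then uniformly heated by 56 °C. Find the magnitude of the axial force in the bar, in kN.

With the walls removed the bar would change length by δ_free = Σ αᵢΔT Lᵢ = 16.4×10⁻⁶×56×350 + 23.4×10⁻⁶×56×800 = 1.37 mm.
The rigid supports impose zero overall length change; the single axial force P common to all segments must satisfy P Σ Lᵢ/(AᵢEᵢ) = δ_free.
Σ Lᵢ/(AᵢEᵢ) = 350/(600×199×10³) + 800/(750×72×10³) = 1.775×10⁻⁵ mm/N.
Hence P = δ_free / Σ(L/AE) = 1.37/1.775×10⁻⁵ = 77.19 kN (compressive).

P ≈ 77.2 kN (compressive)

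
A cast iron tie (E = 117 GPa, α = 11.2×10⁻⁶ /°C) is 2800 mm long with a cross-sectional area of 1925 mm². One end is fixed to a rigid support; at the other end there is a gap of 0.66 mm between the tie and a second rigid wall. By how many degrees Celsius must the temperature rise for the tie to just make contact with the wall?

ΔT ≈ 21 °C

Contact occurs when the free expansion equals the gap: αΔT L = 0.66 mm.
So ΔT = g/(αL) = 0.66/(11.2×10⁻⁶ × 2800) = 21.05 °C.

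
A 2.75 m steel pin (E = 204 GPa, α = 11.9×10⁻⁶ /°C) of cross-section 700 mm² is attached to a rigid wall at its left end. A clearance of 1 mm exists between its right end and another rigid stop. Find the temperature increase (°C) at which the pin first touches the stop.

ΔT ≈ 30.6 °C

Contact occurs when the free expansion equals the gap: αΔT L = 1 mm.
So ΔT = g/(αL) = 1/(11.9×10⁻⁶ × 2750) = 30.56 °C.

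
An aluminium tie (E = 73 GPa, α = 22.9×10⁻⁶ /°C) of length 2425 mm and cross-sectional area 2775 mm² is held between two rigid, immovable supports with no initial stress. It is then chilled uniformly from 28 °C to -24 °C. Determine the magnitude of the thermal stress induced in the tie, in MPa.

σ ≈ 86.9 MPa (tensile)

With length fixed, the mechanical strain must cancel the thermal strain αΔT = 22.9×10⁻⁶ × 52 = 1190.8×10⁻⁶.
σ = EαΔT = 73×10³ × 22.9×10⁻⁶ × 52 = 86.93 MPa (tensile; the tie is trying to contract).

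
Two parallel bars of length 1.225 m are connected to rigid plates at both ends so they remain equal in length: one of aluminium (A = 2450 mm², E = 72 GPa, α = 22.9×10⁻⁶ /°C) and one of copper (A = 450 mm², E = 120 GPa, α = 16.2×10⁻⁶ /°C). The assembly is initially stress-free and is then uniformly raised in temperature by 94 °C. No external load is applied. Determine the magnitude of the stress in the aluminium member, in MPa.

σ ≈ 10.6 MPa (compressive)

Equilibrium of a rigid end plate with no external load gives equal and opposite internal forces ±P in the two members. Since α_{aluminium} > α_{copper}, heating drives the aluminium into compression and the copper into tension.
Compatibility of the two members (thermal + elastic change equal): (α₁ − α₂)ΔT = P·[1/(A₁E₁) + 1/(A₂E₂)].
|α₁ − α₂|·ΔT = 6.7×10⁻⁶ × 94 = 0.0006298.
1/(A₁E₁) + 1/(A₂E₂) = 1/(2450×72×10³) + 1/(450×120×10³) = 2.419×10⁻⁸ N⁻¹.
So P = 0.0006298 / 2.419×10⁻⁸ = 26.04 kN.
σ_{aluminium} = P/A₁ = 26040/2450 = 10.63 MPa, compressive.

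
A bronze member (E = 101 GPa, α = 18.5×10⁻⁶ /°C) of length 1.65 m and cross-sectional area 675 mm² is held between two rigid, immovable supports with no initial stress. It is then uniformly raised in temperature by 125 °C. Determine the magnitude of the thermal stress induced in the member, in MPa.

Because both ends are immovable the net strain is zero, and the suppressed thermal strain is αΔT = 18.5×10⁻⁶ × 125 = 2312.5×10⁻⁶.
The stress required to suppress this strain is σ = Eε = 101×10³ × 2312.5×10⁻⁶ = 233.6 MPa, compressive since the member is trying to expand.

σ ≈ 234 MPa (compressive)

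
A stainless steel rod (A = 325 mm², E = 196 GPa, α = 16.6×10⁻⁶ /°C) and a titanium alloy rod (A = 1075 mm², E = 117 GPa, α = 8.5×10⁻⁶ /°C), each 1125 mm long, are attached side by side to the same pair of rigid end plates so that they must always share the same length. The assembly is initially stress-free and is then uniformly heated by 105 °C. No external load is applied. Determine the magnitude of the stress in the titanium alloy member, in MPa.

σ ≈ 33.5 MPa (tensile)

The stainless steel has the larger α, so on heating it would change length more than the titanium alloy if both were free. The rigid plates force a common final length, so the stainless steel is put into compression and the titanium alloy into tension, with equal and opposite forces P (no external load).
Setting the final lengths equal and cancelling L: (α₁ − α₂)ΔT = P/(A₁E₁) + P/(A₂E₂).
|α₁ − α₂|·ΔT = 8.1×10⁻⁶ × 105 = 0.0008505.
1/(A₁E₁) + 1/(A₂E₂) = 1/(325×196×10³) + 1/(1075×117×10³) = 2.365×10⁻⁸ N⁻¹.
So P = 0.0008505 / 2.365×10⁻⁸ = 35.96 kN.
σ_{titanium alloy} = P/A₂ = 35960/1075 = 33.45 MPa, tensile.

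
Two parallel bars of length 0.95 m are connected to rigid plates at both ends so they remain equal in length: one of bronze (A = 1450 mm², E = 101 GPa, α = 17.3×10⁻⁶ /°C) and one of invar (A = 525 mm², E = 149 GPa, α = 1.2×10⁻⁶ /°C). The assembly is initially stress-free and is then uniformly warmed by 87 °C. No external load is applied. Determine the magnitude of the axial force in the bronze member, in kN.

P ≈ 71.4 kN (compressive in the bronze)

Equilibrium of a rigid end plate with no external load gives equal and opposite internal forces ±P in the two members. Since α_{bronze} > α_{invar}, heating drives the bronze into compression and the invar into tension.
Equating the net (thermal + elastic) strains gives |α₁ − α₂|·ΔT = P·[1/(A₁E₁) + 1/(A₂E₂)].
|α₁ − α₂|·ΔT = 16.1×10⁻⁶ × 87 = 0.001401.
1/(A₁E₁) + 1/(A₂E₂) = 1/(1450×101×10³) + 1/(525×149×10³) = 1.961×10⁻⁸ N⁻¹.
So P = 0.001401 / 1.961×10⁻⁸ = 71.42 kN.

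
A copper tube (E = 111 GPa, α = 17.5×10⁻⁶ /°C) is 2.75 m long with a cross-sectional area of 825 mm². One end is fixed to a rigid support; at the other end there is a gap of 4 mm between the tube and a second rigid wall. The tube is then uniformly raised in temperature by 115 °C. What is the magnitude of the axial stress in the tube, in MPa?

σ ≈ 61.9 MPa (compressive)

Unrestrained expansion: δ_free = αΔT L = 17.5×10⁻⁶ × 115 × 2750 = 5.534 mm.
After closing the 4 mm clearance, 5.534 − 4 = 1.534 mm of expansion remains to be suppressed by the wall.
So σ = E(δ_free − g)/L = 111×10³ × 1.534/2750 = 61.93 MPa.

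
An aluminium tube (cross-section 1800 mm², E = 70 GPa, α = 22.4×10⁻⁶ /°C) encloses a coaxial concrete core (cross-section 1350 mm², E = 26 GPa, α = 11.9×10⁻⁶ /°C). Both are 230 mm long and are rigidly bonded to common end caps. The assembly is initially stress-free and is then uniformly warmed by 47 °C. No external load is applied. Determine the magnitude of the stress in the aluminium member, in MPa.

σ ≈ 7.53 MPa (compressive)

The aluminium has the larger α, so on heating it would change length more than the concrete if both were free. The rigid plates force a common final length, so the aluminium is put into compression and the concrete into tension, with equal and opposite forces P (no external load).
Compatibility of the two members (thermal + elastic change equal): (α₁ − α₂)ΔT = P·[1/(A₁E₁) + 1/(A₂E₂)].
|α₁ − α₂|·ΔT = 10.5×10⁻⁶ × 47 = 0.0004935.
1/(A₁E₁) + 1/(A₂E₂) = 1/(1800×70×10³) + 1/(1350×26×10³) = 3.643×10⁻⁸ N⁻¹.
So P = 0.0004935 / 3.643×10⁻⁸ = 13.55 kN.
σ_{aluminium} = P/A₁ = 13550/1800 = 7.527 MPa, compressive.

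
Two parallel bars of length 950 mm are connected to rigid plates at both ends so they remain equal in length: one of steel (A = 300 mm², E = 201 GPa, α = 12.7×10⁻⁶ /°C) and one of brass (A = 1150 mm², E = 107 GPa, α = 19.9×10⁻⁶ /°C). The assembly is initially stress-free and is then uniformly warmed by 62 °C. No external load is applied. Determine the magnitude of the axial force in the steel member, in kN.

The brass has the larger α, so on heating it would change length more than the steel if both were free. The rigid plates force a common final length, so the brass is put into compression and the steel into tension, with equal and opposite forces P (no external load).
Equating the net (thermal + elastic) strains gives |α₁ − α₂|·ΔT = P·[1/(A₁E₁) + 1/(A₂E₂)].
|α₁ − α₂|·ΔT = 7.2×10⁻⁶ × 62 = 0.0004464.
1/(A₁E₁) + 1/(A₂E₂) = 1/(300×201×10³) + 1/(1150×107×10³) = 2.471×10⁻⁸ N⁻¹.
So P = 0.0004464 / 2.471×10⁻⁸ = 18.07 kN.

P ≈ 18.1 kN (tensile in the steel)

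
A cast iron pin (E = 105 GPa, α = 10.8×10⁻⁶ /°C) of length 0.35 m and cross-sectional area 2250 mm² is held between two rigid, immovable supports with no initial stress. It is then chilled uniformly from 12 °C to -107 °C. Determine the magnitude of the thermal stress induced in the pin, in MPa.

Because both ends are immovable the net strain is zero, and the suppressed thermal strain is αΔT = 10.8×10⁻⁶ × 119 = 1285.2×10⁻⁶.
σ = EαΔT = 105×10³ × 10.8×10⁻⁶ × 119 = 134.9 MPa (tensile; the pin is trying to contract).

σ ≈ 135 MPa (tensile)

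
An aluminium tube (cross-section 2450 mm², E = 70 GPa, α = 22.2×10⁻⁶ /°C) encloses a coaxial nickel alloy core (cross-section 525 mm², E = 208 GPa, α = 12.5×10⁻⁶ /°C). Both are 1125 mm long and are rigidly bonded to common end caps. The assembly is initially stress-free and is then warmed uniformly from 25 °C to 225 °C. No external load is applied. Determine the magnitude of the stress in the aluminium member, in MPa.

Both members must finish at the same length. With the larger α, the aluminium tends to over-expand; the plates restrain it, putting the aluminium in compression and the nickel alloy in tension. With no external load the two internal forces are equal and opposite, magnitude P.
Setting the final lengths equal and cancelling L: (α₁ − α₂)ΔT = P/(A₁E₁) + P/(A₂E₂).
|α₁ − α₂|·ΔT = 9.7×10⁻⁶ × 200 = 0.00194.
1/(A₁E₁) + 1/(A₂E₂) = 1/(2450×70×10³) + 1/(525×208×10³) = 1.499×10⁻⁸ N⁻¹.
P = 0.00194 / 1.499×10⁻⁸ = 129400 N = 129.4 kN.
σ_{aluminium} = P/A₁ = 129400/2450 = 52.83 MPa, compressive.

σ ≈ 52.8 MPa (compressive)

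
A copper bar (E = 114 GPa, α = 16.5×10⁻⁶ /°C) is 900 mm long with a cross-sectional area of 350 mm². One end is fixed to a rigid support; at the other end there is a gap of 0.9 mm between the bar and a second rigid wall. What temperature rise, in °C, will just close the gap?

ΔT ≈ 60.6 °C

Contact occurs when the free expansion equals the gap: αΔT L = 0.9 mm.
So ΔT = g/(αL) = 0.9/(16.5×10⁻⁶ × 900) = 60.61 °C.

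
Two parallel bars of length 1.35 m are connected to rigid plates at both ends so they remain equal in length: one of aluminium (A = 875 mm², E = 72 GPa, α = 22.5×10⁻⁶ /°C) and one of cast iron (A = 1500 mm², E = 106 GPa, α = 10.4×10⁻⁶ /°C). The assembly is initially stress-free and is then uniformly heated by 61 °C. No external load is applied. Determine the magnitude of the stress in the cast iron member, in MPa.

Equilibrium of a rigid end plate with no external load gives equal and opposite internal forces ±P in the two members. Since α_{aluminium} > α_{cast iron}, heating drives the aluminium into compression and the cast iron into tension.
Equating the net (thermal + elastic) strains gives |α₁ − α₂|·ΔT = P·[1/(A₁E₁) + 1/(A₂E₂)].
|α₁ − α₂|·ΔT = 12.1×10⁻⁶ × 61 = 0.0007381.
1/(A₁E₁) + 1/(A₂E₂) = 1/(875×72×10³) + 1/(1500×106×10³) = 2.216×10⁻⁸ N⁻¹.
So P = 0.0007381 / 2.216×10⁻⁸ = 33.3 kN.
σ_{cast iron} = P/A₂ = 33300/1500 = 22.2 MPa, tensile.

σ ≈ 22.2 MPa (tensile)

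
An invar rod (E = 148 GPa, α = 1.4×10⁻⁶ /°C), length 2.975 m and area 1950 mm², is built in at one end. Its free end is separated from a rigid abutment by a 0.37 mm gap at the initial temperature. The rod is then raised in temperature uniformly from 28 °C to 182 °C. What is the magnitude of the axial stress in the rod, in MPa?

σ ≈ 13.5 MPa (compressive)

Free thermal elongation = αΔT L = 1.4×10⁻⁶ × 154 × 2975 = 0.6414 mm.
This exceeds the 0.37 mm gap, so the wall pushes back. The portion of expansion that must be recovered elastically is δ_free − gap = 0.6414 − 0.37 = 0.2714 mm.
That suppressed elongation corresponds to σ = E·Δ/L = 148×10³ × 0.2714/2975 = 13.5 MPa.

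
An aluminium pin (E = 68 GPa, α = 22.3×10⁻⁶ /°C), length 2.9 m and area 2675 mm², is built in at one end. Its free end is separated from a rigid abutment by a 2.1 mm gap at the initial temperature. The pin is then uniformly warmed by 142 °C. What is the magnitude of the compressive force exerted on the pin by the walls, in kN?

Unrestrained expansion: δ_free = αΔT L = 22.3×10⁻⁶ × 142 × 2900 = 9.183 mm.
This exceeds the 2.1 mm gap, so the wall pushes back. The portion of expansion that must be recovered elastically is δ_free − gap = 9.183 − 2.1 = 7.083 mm.
That suppressed elongation corresponds to σ = E·Δ/L = 68×10³ × 7.083/2900 = 166.1 MPa.
P = σA = 166.1 × 2675 = 444.3 kN.

P ≈ 444 kN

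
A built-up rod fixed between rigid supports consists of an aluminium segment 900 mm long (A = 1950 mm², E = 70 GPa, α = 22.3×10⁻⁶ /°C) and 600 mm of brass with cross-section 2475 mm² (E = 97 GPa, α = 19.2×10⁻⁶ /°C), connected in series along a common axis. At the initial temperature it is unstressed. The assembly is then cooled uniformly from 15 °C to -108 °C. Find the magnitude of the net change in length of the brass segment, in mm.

With the walls removed the bar would change length by δ_free = Σ αᵢΔT Lᵢ = 22.3×10⁻⁶×123×900 + 19.2×10⁻⁶×123×600 = 3.886 mm.
The rigid supports impose zero overall length change; the single axial force P common to all segments must satisfy P Σ Lᵢ/(AᵢEᵢ) = δ_free.
The series flexibility is Σ Lᵢ/(AᵢEᵢ) = 900/(1950×70×10³) + 600/(2475×97×10³) = 9.093×10⁻⁶ mm/N.
So P = 3.886 / 9.093×10⁻⁶ = 427.3 kN, tensile.
For the brass segment, free thermal change = 19.2×10⁻⁶×123×600 = 1.417 mm and elastic change from P = 427300×600/(2475×97×10³) = 1.068 mm; these oppose, so the net change is 0.349 mm (segment shortens).

|ΔL| ≈ 0.349 mm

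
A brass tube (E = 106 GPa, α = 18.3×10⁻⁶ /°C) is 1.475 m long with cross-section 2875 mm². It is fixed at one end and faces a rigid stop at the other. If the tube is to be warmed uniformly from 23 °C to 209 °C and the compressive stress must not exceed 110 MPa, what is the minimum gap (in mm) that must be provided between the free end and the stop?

g ≈ 3.49 mm

With no wall the tube would lengthen by αΔT L = 18.3×10⁻⁶ × 186 × 1475 = 5.021 mm.
A stress of 110 MPa corresponds to the wall pushing the tube back by σL/E = 110×1475/(106×10³) = 1.531 mm.
The gap must absorb the remainder: g_min = 5.021 − 1.531 = 3.49 mm.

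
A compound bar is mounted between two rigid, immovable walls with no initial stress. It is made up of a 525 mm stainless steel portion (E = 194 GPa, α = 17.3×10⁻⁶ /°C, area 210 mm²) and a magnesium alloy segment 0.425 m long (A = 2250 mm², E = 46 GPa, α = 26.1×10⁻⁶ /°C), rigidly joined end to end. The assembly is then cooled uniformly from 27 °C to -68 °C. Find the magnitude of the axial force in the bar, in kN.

With the walls removed the bar would change length by δ_free = Σ αᵢΔT Lᵢ = 17.3×10⁻⁶×95×525 + 26.1×10⁻⁶×95×425 = 1.917 mm.
Since the ends are fixed, an axial force P builds up, equal in every segment, with P · Σ Lᵢ/(AᵢEᵢ) = δ_free.
The series flexibility is Σ Lᵢ/(AᵢEᵢ) = 525/(210×194×10³) + 425/(2250×46×10³) = 1.699×10⁻⁵ mm/N.
P = 1.917 / 1.699×10⁻⁵ = 112800 N = 112.8 kN, tensile.

P ≈ 113 kN (tensile)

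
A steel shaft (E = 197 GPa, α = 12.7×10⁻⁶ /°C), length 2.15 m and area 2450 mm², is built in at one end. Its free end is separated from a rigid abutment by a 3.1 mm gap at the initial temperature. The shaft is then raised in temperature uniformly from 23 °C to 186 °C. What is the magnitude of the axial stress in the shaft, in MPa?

σ ≈ 124 MPa (compressive)

If the wall were absent the shaft would grow by αΔT L = 12.7×10⁻⁶ × 163 × 2150 = 4.451 mm.
After closing the 3.1 mm clearance, 4.451 − 3.1 = 1.351 mm of expansion remains to be suppressed by the wall.
That suppressed elongation corresponds to σ = E·Δ/L = 197×10³ × 1.351/2150 = 123.8 MPa.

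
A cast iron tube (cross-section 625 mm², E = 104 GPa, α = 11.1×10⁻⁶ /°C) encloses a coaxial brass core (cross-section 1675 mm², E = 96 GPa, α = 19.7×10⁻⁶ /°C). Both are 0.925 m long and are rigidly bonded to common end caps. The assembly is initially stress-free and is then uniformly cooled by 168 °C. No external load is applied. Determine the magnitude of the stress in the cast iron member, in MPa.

Equilibrium of a rigid end plate with no external load gives equal and opposite internal forces ±P in the two members. Since α_{brass} > α_{cast iron}, cooling drives the brass into tension and the cast iron into compression.
Compatibility of the two members (thermal + elastic change equal): (α₁ − α₂)ΔT = P·[1/(A₁E₁) + 1/(A₂E₂)].
|α₁ − α₂|·ΔT = 8.6×10⁻⁶ × 168 = 0.001445.
1/(A₁E₁) + 1/(A₂E₂) = 1/(625×104×10³) + 1/(1675×96×10³) = 2.16×10⁻⁸ N⁻¹.
P = 0.001445 / 2.16×10⁻⁸ = 66880 N = 66.88 kN.
σ_{cast iron} = P/A₁ = 66880/625 = 107 MPa, compressive.

σ ≈ 107 MPa (compressive)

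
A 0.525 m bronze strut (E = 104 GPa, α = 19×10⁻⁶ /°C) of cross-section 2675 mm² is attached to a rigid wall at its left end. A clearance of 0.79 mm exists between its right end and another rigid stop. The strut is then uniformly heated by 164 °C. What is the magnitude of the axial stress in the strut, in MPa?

σ ≈ 168 MPa (compressive)

Unrestrained expansion: δ_free = αΔT L = 19×10⁻⁶ × 164 × 525 = 1.636 mm.
After closing the 0.79 mm clearance, 1.636 − 0.79 = 0.8459 mm of expansion remains to be suppressed by the wall.
Compatibility: PL/(AE) = 0.8459 mm, so σ = P/A = E × (0.8459/525) = 167.6 MPa.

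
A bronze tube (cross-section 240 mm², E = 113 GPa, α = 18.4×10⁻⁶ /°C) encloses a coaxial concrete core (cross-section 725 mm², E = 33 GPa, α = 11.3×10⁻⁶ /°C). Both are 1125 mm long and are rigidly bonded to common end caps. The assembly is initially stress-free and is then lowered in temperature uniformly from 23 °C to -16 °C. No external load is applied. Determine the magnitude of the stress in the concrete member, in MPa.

The bronze has the larger α, so on cooling it would change length more than the concrete if both were free. The rigid plates force a common final length, so the bronze is put into tension and the concrete into compression, with equal and opposite forces P (no external load).
Compatibility of the two members (thermal + elastic change equal): (α₁ − α₂)ΔT = P·[1/(A₁E₁) + 1/(A₂E₂)].
|α₁ − α₂|·ΔT = 7.1×10⁻⁶ × 39 = 0.0002769.
1/(A₁E₁) + 1/(A₂E₂) = 1/(240×113×10³) + 1/(725×33×10³) = 7.867×10⁻⁸ N⁻¹.
So P = 0.0002769 / 7.867×10⁻⁸ = 3.52 kN.
σ_{concrete} = P/A₂ = 3520/725 = 4.855 MPa, compressive.

σ ≈ 4.85 MPa (compressive)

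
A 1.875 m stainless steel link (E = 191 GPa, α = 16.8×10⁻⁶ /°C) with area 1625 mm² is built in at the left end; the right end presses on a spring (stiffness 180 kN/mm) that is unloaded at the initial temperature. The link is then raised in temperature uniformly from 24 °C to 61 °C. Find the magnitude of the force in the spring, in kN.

If the spring were absent the link would lengthen by αΔT L = 16.8×10⁻⁶ × 37 × 1875 = 1.165 mm.
Let P be the compressive force at the spring. The link shortens elastically by PL/(AE) and the spring compresses by P/k; together these equal δ_free.
So P = δ_free / [L/(AE) + 1/k] = 1.165 / [ 1875/(1625×191×10³) + 1/(180×10³) ].
P = 1.165 / 1.16×10⁻⁵ = 100500 N.

P ≈ 101 kN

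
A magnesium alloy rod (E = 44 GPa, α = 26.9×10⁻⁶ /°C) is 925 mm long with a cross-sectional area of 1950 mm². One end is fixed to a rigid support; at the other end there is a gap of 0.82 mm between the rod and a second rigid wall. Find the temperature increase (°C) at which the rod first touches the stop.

The gap closes when αΔT L = 0.82 mm, since the rod is still unstressed at that instant.
So ΔT = g/(αL) = 0.82/(26.9×10⁻⁶ × 925) = 32.95 °C.

ΔT ≈ 33 °C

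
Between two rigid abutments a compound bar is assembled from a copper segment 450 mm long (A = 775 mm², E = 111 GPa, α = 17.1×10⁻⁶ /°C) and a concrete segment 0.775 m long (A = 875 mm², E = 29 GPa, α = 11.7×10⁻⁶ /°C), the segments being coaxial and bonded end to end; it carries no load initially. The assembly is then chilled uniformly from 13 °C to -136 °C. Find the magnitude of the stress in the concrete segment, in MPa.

If the supports were absent, the total length change would be Σ αᵢΔT Lᵢ = 17.1×10⁻⁶×149×450 + 11.7×10⁻⁶×149×775 = 2.498 mm.
The walls prevent any net length change, so an axial force P (same in every segment) develops. Compatibility: P · Σ Lᵢ/(AᵢEᵢ) = δ_free.
The series flexibility is Σ Lᵢ/(AᵢEᵢ) = 450/(775×111×10³) + 775/(875×29×10³) = 3.577×10⁻⁵ mm/N.
P = 2.498 / 3.577×10⁻⁵ = 69820 N = 69.82 kN, tensile.
σ_{concrete} = P / A = 69820 / 875 = 79.79 MPa.

σ ≈ 79.8 MPa (tensile)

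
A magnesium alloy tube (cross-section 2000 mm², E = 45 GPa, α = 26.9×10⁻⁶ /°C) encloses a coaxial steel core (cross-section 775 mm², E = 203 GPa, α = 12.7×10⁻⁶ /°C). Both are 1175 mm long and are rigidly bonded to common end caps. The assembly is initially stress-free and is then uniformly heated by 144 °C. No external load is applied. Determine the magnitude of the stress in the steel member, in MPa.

Both members must finish at the same length. With the larger α, the magnesium alloy tends to over-expand; the plates restrain it, putting the magnesium alloy in compression and the steel in tension. With no external load the two internal forces are equal and opposite, magnitude P.
Setting the final lengths equal and cancelling L: (α₁ − α₂)ΔT = P/(A₁E₁) + P/(A₂E₂).
|α₁ − α₂|·ΔT = 14.2×10⁻⁶ × 144 = 0.002045.
1/(A₁E₁) + 1/(A₂E₂) = 1/(2000×45×10³) + 1/(775×203×10³) = 1.747×10⁻⁸ N⁻¹.
P = 0.002045 / 1.747×10⁻⁸ = 117100 N = 117.1 kN.
σ_{steel} = P/A₂ = 117100/775 = 151.1 MPa, tensile.

σ ≈ 151 MPa (tensile)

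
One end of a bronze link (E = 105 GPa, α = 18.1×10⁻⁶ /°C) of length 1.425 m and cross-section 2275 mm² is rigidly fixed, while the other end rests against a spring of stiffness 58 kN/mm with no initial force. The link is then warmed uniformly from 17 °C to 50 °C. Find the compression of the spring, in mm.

δ ≈ 0.632 mm

If the spring were absent the link would lengthen by αΔT L = 18.1×10⁻⁶ × 33 × 1425 = 0.8512 mm.
With a force P in the spring, the elastic change of the link is PL/(AE) and that of the spring is P/k; compatibility requires their sum to equal δ_free.
P [ L/(AE) + 1/k ] = δ_free → P [ 1425/(2275×105×10³) + 1/(58×10³) ] = 0.8512.
P = 0.8512 / 2.321×10⁻⁵ = 36680 N.
Spring compression = P/k = 36680/(58×10³) = 0.6324 mm.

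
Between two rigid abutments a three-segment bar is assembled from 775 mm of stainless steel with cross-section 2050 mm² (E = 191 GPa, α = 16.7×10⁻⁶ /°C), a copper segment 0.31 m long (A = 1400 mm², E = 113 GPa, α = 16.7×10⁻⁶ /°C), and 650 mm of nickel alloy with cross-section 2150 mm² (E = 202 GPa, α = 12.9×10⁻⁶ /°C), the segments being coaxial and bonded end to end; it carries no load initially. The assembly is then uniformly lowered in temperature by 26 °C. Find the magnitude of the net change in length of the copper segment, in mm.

|ΔL| ≈ 0.114 mm

Free thermal contraction of the whole bar: Σ αᵢΔT Lᵢ = 16.7×10⁻⁶×26×775 + 16.7×10⁻⁶×26×310 + 12.9×10⁻⁶×26×650 = 0.6891 mm.
The rigid supports impose zero overall length change; the single axial force P common to all segments must satisfy P Σ Lᵢ/(AᵢEᵢ) = δ_free.
The series flexibility is Σ Lᵢ/(AᵢEᵢ) = 775/(2050×191×10³) + 310/(1400×113×10³) + 650/(2150×202×10³) = 5.436×10⁻⁶ mm/N.
Hence P = δ_free / Σ(L/AE) = 0.6891/5.436×10⁻⁶ = 126.8 kN (tensile).
For the copper segment, free thermal change = 16.7×10⁻⁶×26×310 = 0.1346 mm and elastic change from P = 126800×310/(1400×113×10³) = 0.2484 mm; these oppose, so the net change is 0.114 mm (segment lengthens).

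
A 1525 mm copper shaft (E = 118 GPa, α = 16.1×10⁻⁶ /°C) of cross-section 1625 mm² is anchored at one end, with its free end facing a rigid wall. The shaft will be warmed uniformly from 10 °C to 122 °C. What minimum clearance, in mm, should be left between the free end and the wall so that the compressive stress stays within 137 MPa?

Free expansion if unrestrained: δ_free = αΔT L = 16.1×10⁻⁶ × 112 × 1525 = 2.75 mm.
At the allowable stress the elastic shortening the wall may impose is σL/E = 137 × 1525 / (118×10³) = 1.771 mm.
The gap must absorb the remainder: g_min = 2.75 − 1.771 = 0.9793 mm.

g ≈ 0.979 mm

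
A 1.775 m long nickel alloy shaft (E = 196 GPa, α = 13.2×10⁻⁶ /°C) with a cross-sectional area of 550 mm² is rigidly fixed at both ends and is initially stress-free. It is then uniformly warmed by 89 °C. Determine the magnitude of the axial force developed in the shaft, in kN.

P ≈ 127 kN (compressive)

Full restraint means ε = 0, so the stress is σ = EαΔT = 196×10³ × 13.2×10⁻⁶ × 89 = 230.3 MPa.
Axial force P = σA = 230.3 × 550 = 126600 N = 126.6 kN, compressive.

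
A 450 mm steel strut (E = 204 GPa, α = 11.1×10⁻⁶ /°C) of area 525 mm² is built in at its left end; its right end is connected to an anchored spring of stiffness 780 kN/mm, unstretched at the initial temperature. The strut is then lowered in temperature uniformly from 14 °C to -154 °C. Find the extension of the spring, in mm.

If the spring were absent the strut would shorten by αΔT L = 11.1×10⁻⁶ × 168 × 450 = 0.8392 mm.
Let P be the tensile force in the spring. The strut extends elastically by PL/(AE) and the spring stretches by P/k; together these equal δ_free.
P [ L/(AE) + 1/k ] = δ_free → P [ 450/(525×204×10³) + 1/(780×10³) ] = 0.8392.
P = 0.8392 / 5.484×10⁻⁶ = 153000 N.
Spring extension = P/k = 153000/(780×10³) = 0.1962 mm.

δ ≈ 0.196 mm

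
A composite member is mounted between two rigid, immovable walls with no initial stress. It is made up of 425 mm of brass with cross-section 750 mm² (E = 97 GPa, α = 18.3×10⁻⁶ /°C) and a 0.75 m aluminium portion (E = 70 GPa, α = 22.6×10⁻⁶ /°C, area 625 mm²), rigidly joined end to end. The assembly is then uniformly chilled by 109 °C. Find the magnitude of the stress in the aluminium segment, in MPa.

With the walls removed the bar would change length by δ_free = Σ αᵢΔT Lᵢ = 18.3×10⁻⁶×109×425 + 22.6×10⁻⁶×109×750 = 2.695 mm.
The rigid supports impose zero overall length change; the single axial force P common to all segments must satisfy P Σ Lᵢ/(AᵢEᵢ) = δ_free.
Σ Lᵢ/(AᵢEᵢ) = 425/(750×97×10³) + 750/(625×70×10³) = 2.298×10⁻⁵ mm/N.
Hence P = δ_free / Σ(L/AE) = 2.695/2.298×10⁻⁵ = 117.3 kN (tensile).
σ_{aluminium} = P / A = 117300 / 625 = 187.6 MPa.

σ ≈ 188 MPa (tensile)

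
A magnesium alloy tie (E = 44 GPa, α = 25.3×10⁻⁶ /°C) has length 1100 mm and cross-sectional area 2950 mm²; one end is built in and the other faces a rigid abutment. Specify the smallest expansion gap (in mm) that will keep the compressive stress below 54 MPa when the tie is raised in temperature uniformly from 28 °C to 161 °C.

Free expansion if unrestrained: δ_free = αΔT L = 25.3×10⁻⁶ × 133 × 1100 = 3.701 mm.
At the allowable stress the elastic shortening the wall may impose is σL/E = 54 × 1100 / (44×10³) = 1.35 mm.
So the gap has to take up the difference, g_min = δ_free − σL/E = 3.701 − 1.35 = 2.351 mm.

g ≈ 2.35 mm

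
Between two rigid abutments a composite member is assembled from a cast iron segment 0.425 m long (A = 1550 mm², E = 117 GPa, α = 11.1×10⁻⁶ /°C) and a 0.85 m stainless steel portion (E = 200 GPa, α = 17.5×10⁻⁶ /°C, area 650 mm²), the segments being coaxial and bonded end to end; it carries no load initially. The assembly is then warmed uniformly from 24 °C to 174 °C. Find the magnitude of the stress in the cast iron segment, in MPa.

σ ≈ 213 MPa (compressive)

Free thermal expansion of the whole bar: Σ αᵢΔT Lᵢ = 11.1×10⁻⁶×150×425 + 17.5×10⁻⁶×150×850 = 2.939 mm.
The walls prevent any net length change, so an axial force P (same in every segment) develops. Compatibility: P · Σ Lᵢ/(AᵢEᵢ) = δ_free.
The series flexibility is Σ Lᵢ/(AᵢEᵢ) = 425/(1550×117×10³) + 850/(650×200×10³) = 8.882×10⁻⁶ mm/N.
P = 2.939 / 8.882×10⁻⁶ = 330900 N = 330.9 kN, compressive.
σ_{cast iron} = P / A = 330900 / 1550 = 213.5 MPa.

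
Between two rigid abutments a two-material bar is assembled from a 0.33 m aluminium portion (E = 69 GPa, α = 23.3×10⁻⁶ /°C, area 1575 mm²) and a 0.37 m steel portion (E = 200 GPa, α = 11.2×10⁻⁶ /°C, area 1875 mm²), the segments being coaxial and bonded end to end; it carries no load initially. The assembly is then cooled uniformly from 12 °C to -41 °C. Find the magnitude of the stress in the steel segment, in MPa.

σ ≈ 83.1 MPa (tensile)

Free thermal contraction of the whole bar: Σ αᵢΔT Lᵢ = 23.3×10⁻⁶×53×330 + 11.2×10⁻⁶×53×370 = 0.6271 mm.
The walls prevent any net length change, so an axial force P (same in every segment) develops. Compatibility: P · Σ Lᵢ/(AᵢEᵢ) = δ_free.
Σ Lᵢ/(AᵢEᵢ) = 330/(1575×69×10³) + 370/(1875×200×10³) = 4.023×10⁻⁶ mm/N.
P = 0.6271 / 4.023×10⁻⁶ = 155900 N = 155.9 kN, tensile.
σ_{steel} = P / A = 155900 / 1875 = 83.14 MPa.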